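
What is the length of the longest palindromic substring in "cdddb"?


Input: "cdddb"
Checking substrings for palindromes:
  [1:4] "ddd" (len 3) => palindrome
  [1:3] "dd" (len 2) => palindrome
  [2:4] "dd" (len 2) => palindrome
Longest palindromic substring: "ddd" with length 3

3


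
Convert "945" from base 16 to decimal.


Input: "945" in base 16
Positional expansion:
  Digit '9' (value 9) x 16^2 = 2304
  Digit '4' (value 4) x 16^1 = 64
  Digit '5' (value 5) x 16^0 = 5
Sum = 2373

2373


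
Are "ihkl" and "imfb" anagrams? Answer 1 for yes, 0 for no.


Strings: "ihkl", "imfb"
Sorted first:  hikl
Sorted second: bfim
Differ at position 0: 'h' vs 'b' => not anagrams

0


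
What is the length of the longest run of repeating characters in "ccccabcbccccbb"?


Input: "ccccabcbccccbb"
Scanning for longest run:
  Position 1 ('c'): continues run of 'c', length=2
  Position 2 ('c'): continues run of 'c', length=3
  Position 3 ('c'): continues run of 'c', length=4
  Position 4 ('a'): new char, reset run to 1
  Position 5 ('b'): new char, reset run to 1
  Position 6 ('c'): new char, reset run to 1
  Position 7 ('b'): new char, reset run to 1
  Position 8 ('c'): new char, reset run to 1
  Position 9 ('c'): continues run of 'c', length=2
  Position 10 ('c'): continues run of 'c', length=3
  Position 11 ('c'): continues run of 'c', length=4
  Position 12 ('b'): new char, reset run to 1
  Position 13 ('b'): continues run of 'b', length=2
Longest run: 'c' with length 4

4


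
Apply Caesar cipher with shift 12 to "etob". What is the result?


Caesar cipher: shift "etob" by 12
  'e' (pos 4) + 12 = pos 16 = 'q'
  't' (pos 19) + 12 = pos 5 = 'f'
  'o' (pos 14) + 12 = pos 0 = 'a'
  'b' (pos 1) + 12 = pos 13 = 'n'
Result: qfan

qfan


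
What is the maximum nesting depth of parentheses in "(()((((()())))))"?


Input: "(()((((()())))))"
Tracking depth:
  Position 0 '(': depth becomes 1
  Position 1 '(': depth becomes 2
  Position 2 ')': depth becomes 1
  Position 3 '(': depth becomes 2
  Position 4 '(': depth becomes 3
  Position 5 '(': depth becomes 4
  Position 6 '(': depth becomes 5
  Position 7 '(': depth becomes 6
  Position 8 ')': depth becomes 5
  Position 9 '(': depth becomes 6
  Position 10 ')': depth becomes 5
  Position 11 ')': depth becomes 4
  Position 12 ')': depth becomes 3
  Position 13 ')': depth becomes 2
  Position 14 ')': depth becomes 1
  Position 15 ')': depth becomes 0
Maximum depth reached: 6

6


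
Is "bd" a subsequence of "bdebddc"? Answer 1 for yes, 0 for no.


Check if "bd" is a subsequence of "bdebddc"
Greedy scan:
  Position 0 ('b'): matches sub[0] = 'b'
  Position 1 ('d'): matches sub[1] = 'd'
  Position 2 ('e'): no match needed
  Position 3 ('b'): no match needed
  Position 4 ('d'): no match needed
  Position 5 ('d'): no match needed
  Position 6 ('c'): no match needed
All 2 characters matched => is a subsequence

1


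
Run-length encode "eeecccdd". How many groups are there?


Input: eeecccdd
Scanning for consecutive runs:
  Group 1: 'e' x 3 (positions 0-2)
  Group 2: 'c' x 3 (positions 3-5)
  Group 3: 'd' x 2 (positions 6-7)
Total groups: 3

3


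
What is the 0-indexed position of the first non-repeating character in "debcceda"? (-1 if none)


Input: debcceda
Character frequencies:
  'a': 1
  'b': 1
  'c': 2
  'd': 2
  'e': 2
Scanning left to right for freq == 1:
  Position 0 ('d'): freq=2, skip
  Position 1 ('e'): freq=2, skip
  Position 2 ('b'): unique! => answer = 2

2


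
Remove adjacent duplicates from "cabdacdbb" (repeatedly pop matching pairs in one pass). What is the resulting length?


Input: cabdacdbb
Stack-based adjacent duplicate removal:
  Read 'c': push. Stack: c
  Read 'a': push. Stack: ca
  Read 'b': push. Stack: cab
  Read 'd': push. Stack: cabd
  Read 'a': push. Stack: cabda
  Read 'c': push. Stack: cabdac
  Read 'd': push. Stack: cabdacd
  Read 'b': push. Stack: cabdacdb
  Read 'b': matches stack top 'b' => pop. Stack: cabdacd
Final stack: "cabdacd" (length 7)

7


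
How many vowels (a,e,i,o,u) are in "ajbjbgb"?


Input: ajbjbgb
Checking each character:
  'a' at position 0: vowel (running total: 1)
  'j' at position 1: consonant
  'b' at position 2: consonant
  'j' at position 3: consonant
  'b' at position 4: consonant
  'g' at position 5: consonant
  'b' at position 6: consonant
Total vowels: 1

1


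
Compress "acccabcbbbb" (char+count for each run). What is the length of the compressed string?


Input: acccabcbbbb
Runs:
  'a' x 1 => "a1"
  'c' x 3 => "c3"
  'a' x 1 => "a1"
  'b' x 1 => "b1"
  'c' x 1 => "c1"
  'b' x 4 => "b4"
Compressed: "a1c3a1b1c1b4"
Compressed length: 12

12


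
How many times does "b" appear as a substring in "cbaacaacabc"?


Searching for "b" in "cbaacaacabc"
Scanning each position:
  Position 0: "c" => no
  Position 1: "b" => MATCH
  Position 2: "a" => no
  Position 3: "a" => no
  Position 4: "c" => no
  Position 5: "a" => no
  Position 6: "a" => no
  Position 7: "c" => no
  Position 8: "a" => no
  Position 9: "b" => MATCH
  Position 10: "c" => no
Total occurrences: 2

2


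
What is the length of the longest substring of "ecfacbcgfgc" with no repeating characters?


Input: "ecfacbcgfgc"
Sliding window (track last position of each char):
  Position 0 ('e'): window [0,0] length 1 -- new best
  Position 1 ('c'): window [0,1] length 2 -- new best
  Position 2 ('f'): window [0,2] length 3 -- new best
  Position 3 ('a'): window [0,3] length 4 -- new best
  Position 4 ('c'): repeat (last at 1), move window start to 2
  Position 4 ('c'): window [2,4] length 3
  Position 5 ('b'): window [2,5] length 4
  Position 6 ('c'): repeat (last at 4), move window start to 5
  Position 6 ('c'): window [5,6] length 2
  Position 7 ('g'): window [5,7] length 3
  Position 8 ('f'): window [5,8] length 4
  Position 9 ('g'): repeat (last at 7), move window start to 8
  Position 9 ('g'): window [8,9] length 2
  Position 10 ('c'): window [8,10] length 3
Longest substring with no repeats: "ecfa" with length 4

4


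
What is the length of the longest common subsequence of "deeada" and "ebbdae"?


LCS of "deeada" and "ebbdae"
DP table:
           e    b    b    d    a    e
      0    0    0    0    0    0    0
  d   0    0    0    0    1    1    1
  e   0    1    1    1    1    1    2
  e   0    1    1    1    1    1    2
  a   0    1    1    1    1    2    2
  d   0    1    1    1    2    2    2
  a   0    1    1    1    2    3    3
LCS length = dp[6][6] = 3

3


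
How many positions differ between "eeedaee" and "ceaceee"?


Comparing "eeedaee" and "ceaceee" position by position:
  Position 0: 'e' vs 'c' => DIFFER
  Position 1: 'e' vs 'e' => same
  Position 2: 'e' vs 'a' => DIFFER
  Position 3: 'd' vs 'c' => DIFFER
  Position 4: 'a' vs 'e' => DIFFER
  Position 5: 'e' vs 'e' => same
  Position 6: 'e' vs 'e' => same
Positions that differ: 4

4


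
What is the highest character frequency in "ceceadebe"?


Input: ceceadebe
Character counts:
  'a': 1
  'b': 1
  'c': 2
  'd': 1
  'e': 4
Maximum frequency: 4

4


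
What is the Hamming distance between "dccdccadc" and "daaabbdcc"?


Comparing "dccdccadc" and "daaabbdcc" position by position:
  Position 0: 'd' vs 'd' => same
  Position 1: 'c' vs 'a' => differ
  Position 2: 'c' vs 'a' => differ
  Position 3: 'd' vs 'a' => differ
  Position 4: 'c' vs 'b' => differ
  Position 5: 'c' vs 'b' => differ
  Position 6: 'a' vs 'd' => differ
  Position 7: 'd' vs 'c' => differ
  Position 8: 'c' vs 'c' => same
Total differences (Hamming distance): 7

7


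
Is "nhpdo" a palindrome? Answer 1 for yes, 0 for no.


Input: nhpdo
Reversed: odphn
  Compare pos 0 ('n') with pos 4 ('o'): MISMATCH
  Compare pos 1 ('h') with pos 3 ('d'): MISMATCH
Result: not a palindrome

0


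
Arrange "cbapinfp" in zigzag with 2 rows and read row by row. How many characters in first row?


Zigzag "cbapinfp" into 2 rows:
Placing characters:
  'c' => row 0
  'b' => row 1
  'a' => row 0
  'p' => row 1
  'i' => row 0
  'n' => row 1
  'f' => row 0
  'p' => row 1
Rows:
  Row 0: "caif"
  Row 1: "bpnp"
First row length: 4

4


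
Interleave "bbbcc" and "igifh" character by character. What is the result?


Interleaving "bbbcc" and "igifh":
  Position 0: 'b' from first, 'i' from second => "bi"
  Position 1: 'b' from first, 'g' from second => "bg"
  Position 2: 'b' from first, 'i' from second => "bi"
  Position 3: 'c' from first, 'f' from second => "cf"
  Position 4: 'c' from first, 'h' from second => "ch"
Result: bibgbicfch

bibgbicfch


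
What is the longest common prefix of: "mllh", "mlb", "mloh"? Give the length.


Words: mllh, mlb, mloh
  Position 0: all 'm' => match
  Position 1: all 'l' => match
  Position 2: ('l', 'b', 'o') => mismatch, stop
LCP = "ml" (length 2)

2


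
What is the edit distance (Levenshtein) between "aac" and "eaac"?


Computing edit distance: "aac" -> "eaac"
DP table:
           e    a    a    c
      0    1    2    3    4
  a   1    1    1    2    3
  a   2    2    1    1    2
  c   3    3    2    2    1
Edit distance = dp[3][4] = 1

1


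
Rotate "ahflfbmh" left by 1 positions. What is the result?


Input: "ahflfbmh", rotate left by 1
First 1 characters: "a"
Remaining characters: "hflfbmh"
Concatenate remaining + first: "hflfbmh" + "a" = "hflfbmha"

hflfbmha


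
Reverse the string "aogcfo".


Input: aogcfo
Reading characters right to left:
  Position 5: 'o'
  Position 4: 'f'
  Position 3: 'c'
  Position 2: 'g'
  Position 1: 'o'
  Position 0: 'a'
Reversed: ofcgoa

ofcgoa


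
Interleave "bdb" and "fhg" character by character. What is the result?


Interleaving "bdb" and "fhg":
  Position 0: 'b' from first, 'f' from second => "bf"
  Position 1: 'd' from first, 'h' from second => "dh"
  Position 2: 'b' from first, 'g' from second => "bg"
Result: bfdhbg

bfdhbg


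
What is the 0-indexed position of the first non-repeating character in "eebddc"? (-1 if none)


Input: eebddc
Character frequencies:
  'b': 1
  'c': 1
  'd': 2
  'e': 2
Scanning left to right for freq == 1:
  Position 0 ('e'): freq=2, skip
  Position 1 ('e'): freq=2, skip
  Position 2 ('b'): unique! => answer = 2

2


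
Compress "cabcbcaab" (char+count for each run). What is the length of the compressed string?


Input: cabcbcaab
Runs:
  'c' x 1 => "c1"
  'a' x 1 => "a1"
  'b' x 1 => "b1"
  'c' x 1 => "c1"
  'b' x 1 => "b1"
  'c' x 1 => "c1"
  'a' x 2 => "a2"
  'b' x 1 => "b1"
Compressed: "c1a1b1c1b1c1a2b1"
Compressed length: 16

16


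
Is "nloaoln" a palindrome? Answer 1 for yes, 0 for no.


Input: nloaoln
Reversed: nloaoln
  Compare pos 0 ('n') with pos 6 ('n'): match
  Compare pos 1 ('l') with pos 5 ('l'): match
  Compare pos 2 ('o') with pos 4 ('o'): match
Result: palindrome

1


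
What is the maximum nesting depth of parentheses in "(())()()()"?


Input: "(())()()()"
Tracking depth:
  Position 0 '(': depth becomes 1
  Position 1 '(': depth becomes 2
  Position 2 ')': depth becomes 1
  Position 3 ')': depth becomes 0
  Position 4 '(': depth becomes 1
  Position 5 ')': depth becomes 0
  Position 6 '(': depth becomes 1
  Position 7 ')': depth becomes 0
  Position 8 '(': depth becomes 1
  Position 9 ')': depth becomes 0
Maximum depth reached: 2

2


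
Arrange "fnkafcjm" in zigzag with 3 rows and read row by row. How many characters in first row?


Zigzag "fnkafcjm" into 3 rows:
Placing characters:
  'f' => row 0
  'n' => row 1
  'k' => row 2
  'a' => row 1
  'f' => row 0
  'c' => row 1
  'j' => row 2
  'm' => row 1
Rows:
  Row 0: "ff"
  Row 1: "nacm"
  Row 2: "kj"
First row length: 2

2


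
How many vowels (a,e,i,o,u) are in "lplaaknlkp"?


Input: lplaaknlkp
Checking each character:
  'l' at position 0: consonant
  'p' at position 1: consonant
  'l' at position 2: consonant
  'a' at position 3: vowel (running total: 1)
  'a' at position 4: vowel (running total: 2)
  'k' at position 5: consonant
  'n' at position 6: consonant
  'l' at position 7: consonant
  'k' at position 8: consonant
  'p' at position 9: consonant
Total vowels: 2

2


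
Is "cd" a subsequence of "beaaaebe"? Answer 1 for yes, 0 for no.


Check if "cd" is a subsequence of "beaaaebe"
Greedy scan:
  Position 0 ('b'): no match needed
  Position 1 ('e'): no match needed
  Position 2 ('a'): no match needed
  Position 3 ('a'): no match needed
  Position 4 ('a'): no match needed
  Position 5 ('e'): no match needed
  Position 6 ('b'): no match needed
  Position 7 ('e'): no match needed
Only matched 0/2 characters => not a subsequence

0


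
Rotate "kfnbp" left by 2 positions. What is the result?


Input: "kfnbp", rotate left by 2
First 2 characters: "kf"
Remaining characters: "nbp"
Concatenate remaining + first: "nbp" + "kf" = "nbpkf"

nbpkf


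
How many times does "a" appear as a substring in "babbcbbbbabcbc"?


Searching for "a" in "babbcbbbbabcbc"
Scanning each position:
  Position 0: "b" => no
  Position 1: "a" => MATCH
  Position 2: "b" => no
  Position 3: "b" => no
  Position 4: "c" => no
  Position 5: "b" => no
  Position 6: "b" => no
  Position 7: "b" => no
  Position 8: "b" => no
  Position 9: "a" => MATCH
  Position 10: "b" => no
  Position 11: "c" => no
  Position 12: "b" => no
  Position 13: "c" => no
Total occurrences: 2

2


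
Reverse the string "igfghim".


Input: igfghim
Reading characters right to left:
  Position 6: 'm'
  Position 5: 'i'
  Position 4: 'h'
  Position 3: 'g'
  Position 2: 'f'
  Position 1: 'g'
  Position 0: 'i'
Reversed: mihgfgi

mihgfgi


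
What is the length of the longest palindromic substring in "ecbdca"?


Input: "ecbdca"
Checking substrings for palindromes:
  No multi-char palindromic substrings found
Longest palindromic substring: "e" with length 1

1


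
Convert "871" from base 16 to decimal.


Input: "871" in base 16
Positional expansion:
  Digit '8' (value 8) x 16^2 = 2048
  Digit '7' (value 7) x 16^1 = 112
  Digit '1' (value 1) x 16^0 = 1
Sum = 2161

2161


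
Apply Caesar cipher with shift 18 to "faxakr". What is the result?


Caesar cipher: shift "faxakr" by 18
  'f' (pos 5) + 18 = pos 23 = 'x'
  'a' (pos 0) + 18 = pos 18 = 's'
  'x' (pos 23) + 18 = pos 15 = 'p'
  'a' (pos 0) + 18 = pos 18 = 's'
  'k' (pos 10) + 18 = pos 2 = 'c'
  'r' (pos 17) + 18 = pos 9 = 'j'
Result: xspscj

xspscj


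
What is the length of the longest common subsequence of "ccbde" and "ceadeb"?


LCS of "ccbde" and "ceadeb"
DP table:
           c    e    a    d    e    b
      0    0    0    0    0    0    0
  c   0    1    1    1    1    1    1
  c   0    1    1    1    1    1    1
  b   0    1    1    1    1    1    2
  d   0    1    1    1    2    2    2
  e   0    1    2    2    2    3    3
LCS length = dp[5][6] = 3

3


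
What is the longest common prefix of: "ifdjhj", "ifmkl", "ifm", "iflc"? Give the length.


Words: ifdjhj, ifmkl, ifm, iflc
  Position 0: all 'i' => match
  Position 1: all 'f' => match
  Position 2: ('d', 'm', 'm', 'l') => mismatch, stop
LCP = "if" (length 2)

2


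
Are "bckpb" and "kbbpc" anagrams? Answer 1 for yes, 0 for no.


Strings: "bckpb", "kbbpc"
Sorted first:  bbckp
Sorted second: bbckp
Sorted forms match => anagrams

1


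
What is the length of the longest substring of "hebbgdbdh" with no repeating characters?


Input: "hebbgdbdh"
Sliding window (track last position of each char):
  Position 0 ('h'): window [0,0] length 1 -- new best
  Position 1 ('e'): window [0,1] length 2 -- new best
  Position 2 ('b'): window [0,2] length 3 -- new best
  Position 3 ('b'): repeat (last at 2), move window start to 3
  Position 3 ('b'): window [3,3] length 1
  Position 4 ('g'): window [3,4] length 2
  Position 5 ('d'): window [3,5] length 3
  Position 6 ('b'): repeat (last at 3), move window start to 4
  Position 6 ('b'): window [4,6] length 3
  Position 7 ('d'): repeat (last at 5), move window start to 6
  Position 7 ('d'): window [6,7] length 2
  Position 8 ('h'): window [6,8] length 3
Longest substring with no repeats: "heb" with length 3

3


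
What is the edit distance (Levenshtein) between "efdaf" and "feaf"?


Computing edit distance: "efdaf" -> "feaf"
DP table:
           f    e    a    f
      0    1    2    3    4
  e   1    1    1    2    3
  f   2    1    2    2    2
  d   3    2    2    3    3
  a   4    3    3    2    3
  f   5    4    4    3    2
Edit distance = dp[5][4] = 2

2


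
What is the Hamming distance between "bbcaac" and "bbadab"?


Comparing "bbcaac" and "bbadab" position by position:
  Position 0: 'b' vs 'b' => same
  Position 1: 'b' vs 'b' => same
  Position 2: 'c' vs 'a' => differ
  Position 3: 'a' vs 'd' => differ
  Position 4: 'a' vs 'a' => same
  Position 5: 'c' vs 'b' => differ
Total differences (Hamming distance): 3

3


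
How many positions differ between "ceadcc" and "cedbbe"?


Comparing "ceadcc" and "cedbbe" position by position:
  Position 0: 'c' vs 'c' => same
  Position 1: 'e' vs 'e' => same
  Position 2: 'a' vs 'd' => DIFFER
  Position 3: 'd' vs 'b' => DIFFER
  Position 4: 'c' vs 'b' => DIFFER
  Position 5: 'c' vs 'e' => DIFFER
Positions that differ: 4

4


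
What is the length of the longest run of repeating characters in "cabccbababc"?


Input: "cabccbababc"
Scanning for longest run:
  Position 1 ('a'): new char, reset run to 1
  Position 2 ('b'): new char, reset run to 1
  Position 3 ('c'): new char, reset run to 1
  Position 4 ('c'): continues run of 'c', length=2
  Position 5 ('b'): new char, reset run to 1
  Position 6 ('a'): new char, reset run to 1
  Position 7 ('b'): new char, reset run to 1
  Position 8 ('a'): new char, reset run to 1
  Position 9 ('b'): new char, reset run to 1
  Position 10 ('c'): new char, reset run to 1
Longest run: 'c' with length 2

2


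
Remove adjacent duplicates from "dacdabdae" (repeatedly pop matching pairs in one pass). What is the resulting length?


Input: dacdabdae
Stack-based adjacent duplicate removal:
  Read 'd': push. Stack: d
  Read 'a': push. Stack: da
  Read 'c': push. Stack: dac
  Read 'd': push. Stack: dacd
  Read 'a': push. Stack: dacda
  Read 'b': push. Stack: dacdab
  Read 'd': push. Stack: dacdabd
  Read 'a': push. Stack: dacdabda
  Read 'e': push. Stack: dacdabdae
Final stack: "dacdabdae" (length 9)

9


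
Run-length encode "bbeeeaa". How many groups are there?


Input: bbeeeaa
Scanning for consecutive runs:
  Group 1: 'b' x 2 (positions 0-1)
  Group 2: 'e' x 3 (positions 2-4)
  Group 3: 'a' x 2 (positions 5-6)
Total groups: 3

3


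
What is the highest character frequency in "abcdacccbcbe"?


Input: abcdacccbcbe
Character counts:
  'a': 2
  'b': 3
  'c': 5
  'd': 1
  'e': 1
Maximum frequency: 5

5


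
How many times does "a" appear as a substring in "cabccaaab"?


Searching for "a" in "cabccaaab"
Scanning each position:
  Position 0: "c" => no
  Position 1: "a" => MATCH
  Position 2: "b" => no
  Position 3: "c" => no
  Position 4: "c" => no
  Position 5: "a" => MATCH
  Position 6: "a" => MATCH
  Position 7: "a" => MATCH
  Position 8: "b" => no
Total occurrences: 4

4


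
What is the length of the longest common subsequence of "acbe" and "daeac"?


LCS of "acbe" and "daeac"
DP table:
           d    a    e    a    c
      0    0    0    0    0    0
  a   0    0    1    1    1    1
  c   0    0    1    1    1    2
  b   0    0    1    1    1    2
  e   0    0    1    2    2    2
LCS length = dp[4][5] = 2

2


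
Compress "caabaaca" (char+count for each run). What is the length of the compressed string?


Input: caabaaca
Runs:
  'c' x 1 => "c1"
  'a' x 2 => "a2"
  'b' x 1 => "b1"
  'a' x 2 => "a2"
  'c' x 1 => "c1"
  'a' x 1 => "a1"
Compressed: "c1a2b1a2c1a1"
Compressed length: 12

12


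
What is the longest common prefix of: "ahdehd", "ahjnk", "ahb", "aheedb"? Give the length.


Words: ahdehd, ahjnk, ahb, aheedb
  Position 0: all 'a' => match
  Position 1: all 'h' => match
  Position 2: ('d', 'j', 'b', 'e') => mismatch, stop
LCP = "ah" (length 2)

2


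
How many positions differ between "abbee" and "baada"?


Comparing "abbee" and "baada" position by position:
  Position 0: 'a' vs 'b' => DIFFER
  Position 1: 'b' vs 'a' => DIFFER
  Position 2: 'b' vs 'a' => DIFFER
  Position 3: 'e' vs 'd' => DIFFER
  Position 4: 'e' vs 'a' => DIFFER
Positions that differ: 5

5


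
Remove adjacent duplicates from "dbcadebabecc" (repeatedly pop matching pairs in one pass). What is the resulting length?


Input: dbcadebabecc
Stack-based adjacent duplicate removal:
  Read 'd': push. Stack: d
  Read 'b': push. Stack: db
  Read 'c': push. Stack: dbc
  Read 'a': push. Stack: dbca
  Read 'd': push. Stack: dbcad
  Read 'e': push. Stack: dbcade
  Read 'b': push. Stack: dbcadeb
  Read 'a': push. Stack: dbcadeba
  Read 'b': push. Stack: dbcadebab
  Read 'e': push. Stack: dbcadebabe
  Read 'c': push. Stack: dbcadebabec
  Read 'c': matches stack top 'c' => pop. Stack: dbcadebabe
Final stack: "dbcadebabe" (length 10)

10


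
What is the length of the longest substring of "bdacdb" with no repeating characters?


Input: "bdacdb"
Sliding window (track last position of each char):
  Position 0 ('b'): window [0,0] length 1 -- new best
  Position 1 ('d'): window [0,1] length 2 -- new best
  Position 2 ('a'): window [0,2] length 3 -- new best
  Position 3 ('c'): window [0,3] length 4 -- new best
  Position 4 ('d'): repeat (last at 1), move window start to 2
  Position 4 ('d'): window [2,4] length 3
  Position 5 ('b'): window [2,5] length 4
Longest substring with no repeats: "bdac" with length 4

4


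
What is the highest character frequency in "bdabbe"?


Input: bdabbe
Character counts:
  'a': 1
  'b': 3
  'd': 1
  'e': 1
Maximum frequency: 3

3


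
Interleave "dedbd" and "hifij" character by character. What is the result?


Interleaving "dedbd" and "hifij":
  Position 0: 'd' from first, 'h' from second => "dh"
  Position 1: 'e' from first, 'i' from second => "ei"
  Position 2: 'd' from first, 'f' from second => "df"
  Position 3: 'b' from first, 'i' from second => "bi"
  Position 4: 'd' from first, 'j' from second => "dj"
Result: dheidfbidj

dheidfbidj


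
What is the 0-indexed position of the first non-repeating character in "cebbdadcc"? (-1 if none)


Input: cebbdadcc
Character frequencies:
  'a': 1
  'b': 2
  'c': 3
  'd': 2
  'e': 1
Scanning left to right for freq == 1:
  Position 0 ('c'): freq=3, skip
  Position 1 ('e'): unique! => answer = 1

1


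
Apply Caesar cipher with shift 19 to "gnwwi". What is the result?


Caesar cipher: shift "gnwwi" by 19
  'g' (pos 6) + 19 = pos 25 = 'z'
  'n' (pos 13) + 19 = pos 6 = 'g'
  'w' (pos 22) + 19 = pos 15 = 'p'
  'w' (pos 22) + 19 = pos 15 = 'p'
  'i' (pos 8) + 19 = pos 1 = 'b'
Result: zgppb

zgppb


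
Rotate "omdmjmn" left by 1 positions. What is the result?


Input: "omdmjmn", rotate left by 1
First 1 characters: "o"
Remaining characters: "mdmjmn"
Concatenate remaining + first: "mdmjmn" + "o" = "mdmjmno"

mdmjmno


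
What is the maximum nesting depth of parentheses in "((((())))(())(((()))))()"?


Input: "((((())))(())(((()))))()"
Tracking depth:
  Position 0 '(': depth becomes 1
  Position 1 '(': depth becomes 2
  Position 2 '(': depth becomes 3
  Position 3 '(': depth becomes 4
  Position 4 '(': depth becomes 5
  Position 5 ')': depth becomes 4
  Position 6 ')': depth becomes 3
  Position 7 ')': depth becomes 2
  Position 8 ')': depth becomes 1
  Position 9 '(': depth becomes 2
  Position 10 '(': depth becomes 3
  Position 11 ')': depth becomes 2
  Position 12 ')': depth becomes 1
  Position 13 '(': depth becomes 2
  Position 14 '(': depth becomes 3
  Position 15 '(': depth becomes 4
  Position 16 '(': depth becomes 5
  Position 17 ')': depth becomes 4
  Position 18 ')': depth becomes 3
  Position 19 ')': depth becomes 2
  Position 20 ')': depth becomes 1
  Position 21 ')': depth becomes 0
  Position 22 '(': depth becomes 1
  Position 23 ')': depth becomes 0
Maximum depth reached: 5

5


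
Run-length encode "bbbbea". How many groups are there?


Input: bbbbea
Scanning for consecutive runs:
  Group 1: 'b' x 4 (positions 0-3)
  Group 2: 'e' x 1 (positions 4-4)
  Group 3: 'a' x 1 (positions 5-5)
Total groups: 3

3


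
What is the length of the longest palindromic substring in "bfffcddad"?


Input: "bfffcddad"
Checking substrings for palindromes:
  [1:4] "fff" (len 3) => palindrome
  [6:9] "dad" (len 3) => palindrome
  [1:3] "ff" (len 2) => palindrome
  [2:4] "ff" (len 2) => palindrome
  [5:7] "dd" (len 2) => palindrome
Longest palindromic substring: "fff" with length 3

3


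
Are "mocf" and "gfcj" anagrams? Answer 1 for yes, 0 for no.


Strings: "mocf", "gfcj"
Sorted first:  cfmo
Sorted second: cfgj
Differ at position 2: 'm' vs 'g' => not anagrams

0


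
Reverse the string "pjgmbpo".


Input: pjgmbpo
Reading characters right to left:
  Position 6: 'o'
  Position 5: 'p'
  Position 4: 'b'
  Position 3: 'm'
  Position 2: 'g'
  Position 1: 'j'
  Position 0: 'p'
Reversed: opbmgjp

opbmgjp


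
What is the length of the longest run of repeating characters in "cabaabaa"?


Input: "cabaabaa"
Scanning for longest run:
  Position 1 ('a'): new char, reset run to 1
  Position 2 ('b'): new char, reset run to 1
  Position 3 ('a'): new char, reset run to 1
  Position 4 ('a'): continues run of 'a', length=2
  Position 5 ('b'): new char, reset run to 1
  Position 6 ('a'): new char, reset run to 1
  Position 7 ('a'): continues run of 'a', length=2
Longest run: 'a' with length 2

2


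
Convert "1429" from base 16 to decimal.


Input: "1429" in base 16
Positional expansion:
  Digit '1' (value 1) x 16^3 = 4096
  Digit '4' (value 4) x 16^2 = 1024
  Digit '2' (value 2) x 16^1 = 32
  Digit '9' (value 9) x 16^0 = 9
Sum = 5161

5161


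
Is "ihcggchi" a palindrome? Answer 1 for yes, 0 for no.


Input: ihcggchi
Reversed: ihcggchi
  Compare pos 0 ('i') with pos 7 ('i'): match
  Compare pos 1 ('h') with pos 6 ('h'): match
  Compare pos 2 ('c') with pos 5 ('c'): match
  Compare pos 3 ('g') with pos 4 ('g'): match
Result: palindrome

1


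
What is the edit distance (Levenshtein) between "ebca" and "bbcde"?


Computing edit distance: "ebca" -> "bbcde"
DP table:
           b    b    c    d    e
      0    1    2    3    4    5
  e   1    1    2    3    4    4
  b   2    1    1    2    3    4
  c   3    2    2    1    2    3
  a   4    3    3    2    2    3
Edit distance = dp[4][5] = 3

3


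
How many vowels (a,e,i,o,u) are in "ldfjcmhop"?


Input: ldfjcmhop
Checking each character:
  'l' at position 0: consonant
  'd' at position 1: consonant
  'f' at position 2: consonant
  'j' at position 3: consonant
  'c' at position 4: consonant
  'm' at position 5: consonant
  'h' at position 6: consonant
  'o' at position 7: vowel (running total: 1)
  'p' at position 8: consonant
Total vowels: 1

1


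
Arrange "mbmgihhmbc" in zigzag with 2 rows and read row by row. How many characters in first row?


Zigzag "mbmgihhmbc" into 2 rows:
Placing characters:
  'm' => row 0
  'b' => row 1
  'm' => row 0
  'g' => row 1
  'i' => row 0
  'h' => row 1
  'h' => row 0
  'm' => row 1
  'b' => row 0
  'c' => row 1
Rows:
  Row 0: "mmihb"
  Row 1: "bghmc"
First row length: 5

5


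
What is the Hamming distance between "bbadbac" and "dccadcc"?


Comparing "bbadbac" and "dccadcc" position by position:
  Position 0: 'b' vs 'd' => differ
  Position 1: 'b' vs 'c' => differ
  Position 2: 'a' vs 'c' => differ
  Position 3: 'd' vs 'a' => differ
  Position 4: 'b' vs 'd' => differ
  Position 5: 'a' vs 'c' => differ
  Position 6: 'c' vs 'c' => same
Total differences (Hamming distance): 6

6


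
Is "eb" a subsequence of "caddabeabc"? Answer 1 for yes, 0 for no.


Check if "eb" is a subsequence of "caddabeabc"
Greedy scan:
  Position 0 ('c'): no match needed
  Position 1 ('a'): no match needed
  Position 2 ('d'): no match needed
  Position 3 ('d'): no match needed
  Position 4 ('a'): no match needed
  Position 5 ('b'): no match needed
  Position 6 ('e'): matches sub[0] = 'e'
  Position 7 ('a'): no match needed
  Position 8 ('b'): matches sub[1] = 'b'
  Position 9 ('c'): no match needed
All 2 characters matched => is a subsequence

1


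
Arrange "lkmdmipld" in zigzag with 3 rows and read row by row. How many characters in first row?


Zigzag "lkmdmipld" into 3 rows:
Placing characters:
  'l' => row 0
  'k' => row 1
  'm' => row 2
  'd' => row 1
  'm' => row 0
  'i' => row 1
  'p' => row 2
  'l' => row 1
  'd' => row 0
Rows:
  Row 0: "lmd"
  Row 1: "kdil"
  Row 2: "mp"
First row length: 3

3


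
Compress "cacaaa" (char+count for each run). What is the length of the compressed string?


Input: cacaaa
Runs:
  'c' x 1 => "c1"
  'a' x 1 => "a1"
  'c' x 1 => "c1"
  'a' x 3 => "a3"
Compressed: "c1a1c1a3"
Compressed length: 8

8


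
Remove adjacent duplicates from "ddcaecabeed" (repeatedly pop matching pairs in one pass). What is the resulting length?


Input: ddcaecabeed
Stack-based adjacent duplicate removal:
  Read 'd': push. Stack: d
  Read 'd': matches stack top 'd' => pop. Stack: (empty)
  Read 'c': push. Stack: c
  Read 'a': push. Stack: ca
  Read 'e': push. Stack: cae
  Read 'c': push. Stack: caec
  Read 'a': push. Stack: caeca
  Read 'b': push. Stack: caecab
  Read 'e': push. Stack: caecabe
  Read 'e': matches stack top 'e' => pop. Stack: caecab
  Read 'd': push. Stack: caecabd
Final stack: "caecabd" (length 7)

7


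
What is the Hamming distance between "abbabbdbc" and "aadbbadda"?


Comparing "abbabbdbc" and "aadbbadda" position by position:
  Position 0: 'a' vs 'a' => same
  Position 1: 'b' vs 'a' => differ
  Position 2: 'b' vs 'd' => differ
  Position 3: 'a' vs 'b' => differ
  Position 4: 'b' vs 'b' => same
  Position 5: 'b' vs 'a' => differ
  Position 6: 'd' vs 'd' => same
  Position 7: 'b' vs 'd' => differ
  Position 8: 'c' vs 'a' => differ
Total differences (Hamming distance): 6

6


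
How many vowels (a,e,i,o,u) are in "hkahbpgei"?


Input: hkahbpgei
Checking each character:
  'h' at position 0: consonant
  'k' at position 1: consonant
  'a' at position 2: vowel (running total: 1)
  'h' at position 3: consonant
  'b' at position 4: consonant
  'p' at position 5: consonant
  'g' at position 6: consonant
  'e' at position 7: vowel (running total: 2)
  'i' at position 8: vowel (running total: 3)
Total vowels: 3

3


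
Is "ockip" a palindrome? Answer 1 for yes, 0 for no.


Input: ockip
Reversed: pikco
  Compare pos 0 ('o') with pos 4 ('p'): MISMATCH
  Compare pos 1 ('c') with pos 3 ('i'): MISMATCH
Result: not a palindrome

0


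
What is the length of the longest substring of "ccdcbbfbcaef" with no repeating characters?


Input: "ccdcbbfbcaef"
Sliding window (track last position of each char):
  Position 0 ('c'): window [0,0] length 1 -- new best
  Position 1 ('c'): repeat (last at 0), move window start to 1
  Position 1 ('c'): window [1,1] length 1
  Position 2 ('d'): window [1,2] length 2 -- new best
  Position 3 ('c'): repeat (last at 1), move window start to 2
  Position 3 ('c'): window [2,3] length 2
  Position 4 ('b'): window [2,4] length 3 -- new best
  Position 5 ('b'): repeat (last at 4), move window start to 5
  Position 5 ('b'): window [5,5] length 1
  Position 6 ('f'): window [5,6] length 2
  Position 7 ('b'): repeat (last at 5), move window start to 6
  Position 7 ('b'): window [6,7] length 2
  Position 8 ('c'): window [6,8] length 3
  Position 9 ('a'): window [6,9] length 4 -- new best
  Position 10 ('e'): window [6,10] length 5 -- new best
  Position 11 ('f'): repeat (last at 6), move window start to 7
  Position 11 ('f'): window [7,11] length 5
Longest substring with no repeats: "fbcae" with length 5

5


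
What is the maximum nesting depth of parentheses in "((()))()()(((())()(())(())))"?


Input: "((()))()()(((())()(())(())))"
Tracking depth:
  Position 0 '(': depth becomes 1
  Position 1 '(': depth becomes 2
  Position 2 '(': depth becomes 3
  Position 3 ')': depth becomes 2
  Position 4 ')': depth becomes 1
  Position 5 ')': depth becomes 0
  Position 6 '(': depth becomes 1
  Position 7 ')': depth becomes 0
  Position 8 '(': depth becomes 1
  Position 9 ')': depth becomes 0
  Position 10 '(': depth becomes 1
  Position 11 '(': depth becomes 2
  Position 12 '(': depth becomes 3
  Position 13 '(': depth becomes 4
  Position 14 ')': depth becomes 3
  Position 15 ')': depth becomes 2
  Position 16 '(': depth becomes 3
  Position 17 ')': depth becomes 2
  Position 18 '(': depth becomes 3
  Position 19 '(': depth becomes 4
  Position 20 ')': depth becomes 3
  Position 21 ')': depth becomes 2
  Position 22 '(': depth becomes 3
  Position 23 '(': depth becomes 4
  Position 24 ')': depth becomes 3
  Position 25 ')': depth becomes 2
  Position 26 ')': depth becomes 1
  Position 27 ')': depth becomes 0
Maximum depth reached: 4

4


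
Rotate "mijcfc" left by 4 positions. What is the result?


Input: "mijcfc", rotate left by 4
First 4 characters: "mijc"
Remaining characters: "fc"
Concatenate remaining + first: "fc" + "mijc" = "fcmijc"

fcmijc


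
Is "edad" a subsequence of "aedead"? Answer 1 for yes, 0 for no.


Check if "edad" is a subsequence of "aedead"
Greedy scan:
  Position 0 ('a'): no match needed
  Position 1 ('e'): matches sub[0] = 'e'
  Position 2 ('d'): matches sub[1] = 'd'
  Position 3 ('e'): no match needed
  Position 4 ('a'): matches sub[2] = 'a'
  Position 5 ('d'): matches sub[3] = 'd'
All 4 characters matched => is a subsequence

1


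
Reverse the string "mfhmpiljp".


Input: mfhmpiljp
Reading characters right to left:
  Position 8: 'p'
  Position 7: 'j'
  Position 6: 'l'
  Position 5: 'i'
  Position 4: 'p'
  Position 3: 'm'
  Position 2: 'h'
  Position 1: 'f'
  Position 0: 'm'
Reversed: pjlipmhfm

pjlipmhfm


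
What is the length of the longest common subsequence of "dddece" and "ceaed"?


LCS of "dddece" and "ceaed"
DP table:
           c    e    a    e    d
      0    0    0    0    0    0
  d   0    0    0    0    0    1
  d   0    0    0    0    0    1
  d   0    0    0    0    0    1
  e   0    0    1    1    1    1
  c   0    1    1    1    1    1
  e   0    1    2    2    2    2
LCS length = dp[6][5] = 2

2


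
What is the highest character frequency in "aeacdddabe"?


Input: aeacdddabe
Character counts:
  'a': 3
  'b': 1
  'c': 1
  'd': 3
  'e': 2
Maximum frequency: 3

3


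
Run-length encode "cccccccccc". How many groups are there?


Input: cccccccccc
Scanning for consecutive runs:
  Group 1: 'c' x 10 (positions 0-9)
Total groups: 1

1


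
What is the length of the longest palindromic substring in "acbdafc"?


Input: "acbdafc"
Checking substrings for palindromes:
  No multi-char palindromic substrings found
Longest palindromic substring: "a" with length 1

1


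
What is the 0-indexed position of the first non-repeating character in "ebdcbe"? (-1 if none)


Input: ebdcbe
Character frequencies:
  'b': 2
  'c': 1
  'd': 1
  'e': 2
Scanning left to right for freq == 1:
  Position 0 ('e'): freq=2, skip
  Position 1 ('b'): freq=2, skip
  Position 2 ('d'): unique! => answer = 2

2


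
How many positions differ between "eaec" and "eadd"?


Comparing "eaec" and "eadd" position by position:
  Position 0: 'e' vs 'e' => same
  Position 1: 'a' vs 'a' => same
  Position 2: 'e' vs 'd' => DIFFER
  Position 3: 'c' vs 'd' => DIFFER
Positions that differ: 2

2


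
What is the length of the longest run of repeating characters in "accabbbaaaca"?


Input: "accabbbaaaca"
Scanning for longest run:
  Position 1 ('c'): new char, reset run to 1
  Position 2 ('c'): continues run of 'c', length=2
  Position 3 ('a'): new char, reset run to 1
  Position 4 ('b'): new char, reset run to 1
  Position 5 ('b'): continues run of 'b', length=2
  Position 6 ('b'): continues run of 'b', length=3
  Position 7 ('a'): new char, reset run to 1
  Position 8 ('a'): continues run of 'a', length=2
  Position 9 ('a'): continues run of 'a', length=3
  Position 10 ('c'): new char, reset run to 1
  Position 11 ('a'): new char, reset run to 1
Longest run: 'b' with length 3

3


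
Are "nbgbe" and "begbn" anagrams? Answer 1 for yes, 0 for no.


Strings: "nbgbe", "begbn"
Sorted first:  bbegn
Sorted second: bbegn
Sorted forms match => anagrams

1


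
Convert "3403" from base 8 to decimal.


Input: "3403" in base 8
Positional expansion:
  Digit '3' (value 3) x 8^3 = 1536
  Digit '4' (value 4) x 8^2 = 256
  Digit '0' (value 0) x 8^1 = 0
  Digit '3' (value 3) x 8^0 = 3
Sum = 1795

1795


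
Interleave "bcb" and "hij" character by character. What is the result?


Interleaving "bcb" and "hij":
  Position 0: 'b' from first, 'h' from second => "bh"
  Position 1: 'c' from first, 'i' from second => "ci"
  Position 2: 'b' from first, 'j' from second => "bj"
Result: bhcibj

bhcibj


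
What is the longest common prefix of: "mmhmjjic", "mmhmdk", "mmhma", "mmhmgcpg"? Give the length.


Words: mmhmjjic, mmhmdk, mmhma, mmhmgcpg
  Position 0: all 'm' => match
  Position 1: all 'm' => match
  Position 2: all 'h' => match
  Position 3: all 'm' => match
  Position 4: ('j', 'd', 'a', 'g') => mismatch, stop
LCP = "mmhm" (length 4)

4


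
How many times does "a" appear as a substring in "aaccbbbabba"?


Searching for "a" in "aaccbbbabba"
Scanning each position:
  Position 0: "a" => MATCH
  Position 1: "a" => MATCH
  Position 2: "c" => no
  Position 3: "c" => no
  Position 4: "b" => no
  Position 5: "b" => no
  Position 6: "b" => no
  Position 7: "a" => MATCH
  Position 8: "b" => no
  Position 9: "b" => no
  Position 10: "a" => MATCH
Total occurrences: 4

4


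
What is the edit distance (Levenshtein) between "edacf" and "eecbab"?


Computing edit distance: "edacf" -> "eecbab"
DP table:
           e    e    c    b    a    b
      0    1    2    3    4    5    6
  e   1    0    1    2    3    4    5
  d   2    1    1    2    3    4    5
  a   3    2    2    2    3    3    4
  c   4    3    3    2    3    4    4
  f   5    4    4    3    3    4    5
Edit distance = dp[5][6] = 5

5


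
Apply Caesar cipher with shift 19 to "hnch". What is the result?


Caesar cipher: shift "hnch" by 19
  'h' (pos 7) + 19 = pos 0 = 'a'
  'n' (pos 13) + 19 = pos 6 = 'g'
  'c' (pos 2) + 19 = pos 21 = 'v'
  'h' (pos 7) + 19 = pos 0 = 'a'
Result: agva

agva


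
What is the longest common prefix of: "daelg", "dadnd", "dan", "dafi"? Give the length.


Words: daelg, dadnd, dan, dafi
  Position 0: all 'd' => match
  Position 1: all 'a' => match
  Position 2: ('e', 'd', 'n', 'f') => mismatch, stop
LCP = "da" (length 2)

2


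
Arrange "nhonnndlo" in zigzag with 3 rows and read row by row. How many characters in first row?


Zigzag "nhonnndlo" into 3 rows:
Placing characters:
  'n' => row 0
  'h' => row 1
  'o' => row 2
  'n' => row 1
  'n' => row 0
  'n' => row 1
  'd' => row 2
  'l' => row 1
  'o' => row 0
Rows:
  Row 0: "nno"
  Row 1: "hnnl"
  Row 2: "od"
First row length: 3

3


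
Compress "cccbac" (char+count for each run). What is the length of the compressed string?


Input: cccbac
Runs:
  'c' x 3 => "c3"
  'b' x 1 => "b1"
  'a' x 1 => "a1"
  'c' x 1 => "c1"
Compressed: "c3b1a1c1"
Compressed length: 8

8


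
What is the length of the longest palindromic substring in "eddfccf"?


Input: "eddfccf"
Checking substrings for palindromes:
  [3:7] "fccf" (len 4) => palindrome
  [1:3] "dd" (len 2) => palindrome
  [4:6] "cc" (len 2) => palindrome
Longest palindromic substring: "fccf" with length 4

4


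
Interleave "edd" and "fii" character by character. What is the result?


Interleaving "edd" and "fii":
  Position 0: 'e' from first, 'f' from second => "ef"
  Position 1: 'd' from first, 'i' from second => "di"
  Position 2: 'd' from first, 'i' from second => "di"
Result: efdidi

efdidi


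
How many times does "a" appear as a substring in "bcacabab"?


Searching for "a" in "bcacabab"
Scanning each position:
  Position 0: "b" => no
  Position 1: "c" => no
  Position 2: "a" => MATCH
  Position 3: "c" => no
  Position 4: "a" => MATCH
  Position 5: "b" => no
  Position 6: "a" => MATCH
  Position 7: "b" => no
Total occurrences: 3

3


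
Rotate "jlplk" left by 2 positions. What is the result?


Input: "jlplk", rotate left by 2
First 2 characters: "jl"
Remaining characters: "plk"
Concatenate remaining + first: "plk" + "jl" = "plkjl"

plkjl
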